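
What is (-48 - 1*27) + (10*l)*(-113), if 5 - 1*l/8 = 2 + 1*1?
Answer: -18155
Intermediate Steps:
l = 16 (l = 40 - 8*(2 + 1*1) = 40 - 8*(2 + 1) = 40 - 8*3 = 40 - 24 = 16)
(-48 - 1*27) + (10*l)*(-113) = (-48 - 1*27) + (10*16)*(-113) = (-48 - 27) + 160*(-113) = -75 - 18080 = -18155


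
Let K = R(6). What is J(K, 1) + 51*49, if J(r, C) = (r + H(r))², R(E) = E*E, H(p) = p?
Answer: 7683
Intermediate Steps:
R(E) = E²
K = 36 (K = 6² = 36)
J(r, C) = 4*r² (J(r, C) = (r + r)² = (2*r)² = 4*r²)
J(K, 1) + 51*49 = 4*36² + 51*49 = 4*1296 + 2499 = 5184 + 2499 = 7683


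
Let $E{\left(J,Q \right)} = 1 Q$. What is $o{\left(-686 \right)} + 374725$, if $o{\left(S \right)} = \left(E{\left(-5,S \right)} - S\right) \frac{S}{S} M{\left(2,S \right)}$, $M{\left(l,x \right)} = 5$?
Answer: $374725$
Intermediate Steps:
$E{\left(J,Q \right)} = Q$
$o{\left(S \right)} = 0$ ($o{\left(S \right)} = \left(S - S\right) \frac{S}{S} 5 = 0 \cdot 1 \cdot 5 = 0 \cdot 5 = 0$)
$o{\left(-686 \right)} + 374725 = 0 + 374725 = 374725$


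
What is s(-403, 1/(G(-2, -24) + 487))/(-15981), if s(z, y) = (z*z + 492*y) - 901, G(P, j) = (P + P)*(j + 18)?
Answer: -27510360/2722097 ≈ -10.106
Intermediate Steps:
G(P, j) = 2*P*(18 + j) (G(P, j) = (2*P)*(18 + j) = 2*P*(18 + j))
s(z, y) = -901 + z² + 492*y (s(z, y) = (z² + 492*y) - 901 = -901 + z² + 492*y)
s(-403, 1/(G(-2, -24) + 487))/(-15981) = (-901 + (-403)² + 492/(2*(-2)*(18 - 24) + 487))/(-15981) = (-901 + 162409 + 492/(2*(-2)*(-6) + 487))*(-1/15981) = (-901 + 162409 + 492/(24 + 487))*(-1/15981) = (-901 + 162409 + 492/511)*(-1/15981) = (82531080/511)*(-1/15981) = -27510360/2722097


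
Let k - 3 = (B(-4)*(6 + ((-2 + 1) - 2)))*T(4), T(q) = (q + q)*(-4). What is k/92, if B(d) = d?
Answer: 387/92 ≈ 4.2065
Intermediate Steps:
T(q) = -8*q (T(q) = (2*q)*(-4) = -8*q)
k = 387 (k = 3 + (-4*(6 + ((-2 + 1) - 2)))*(-8*4) = 3 - 4*(6 + (-1 - 2))*(-32) = 3 - 4*(6 - 3)*(-32) = 3 - 4*3*(-32) = 3 - 12*(-32) = 3 + 384 = 387)
k/92 = 387/92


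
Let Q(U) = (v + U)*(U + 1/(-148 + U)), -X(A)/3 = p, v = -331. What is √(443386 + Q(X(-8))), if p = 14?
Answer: √16571848070/190 ≈ 677.54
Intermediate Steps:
X(A) = -42 (X(A) = -3*14 = -42)
Q(U) = (-331 + U)*(U + 1/(-148 + U))
√(443386 + Q(X(-8))) = √(443386 + (-331 + (-42)³ - 479*(-42)² + 48989*(-42))/(-148 - 42)) = √(443386 + (-331 - 74088 - 479*1764 - 2057538)/(-190)) = √(443386 - (-331 - 74088 - 844956 - 2057538)/190) = √(443386 - 1/190*(-2976913)) = √(443386 + 2976913/190) = √(87220253/190) = √16571848070/190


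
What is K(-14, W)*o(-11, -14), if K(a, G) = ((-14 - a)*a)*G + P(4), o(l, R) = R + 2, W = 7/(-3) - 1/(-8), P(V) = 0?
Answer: 0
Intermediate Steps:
W = -53/24 (W = 7*(-1/3) - 1*(-1/8) = -7/3 + 1/8 = -53/24 ≈ -2.2083)
o(l, R) = 2 + R
K(a, G) = G*a*(-14 - a) (K(a, G) = ((-14 - a)*a)*G + 0 = (a*(-14 - a))*G + 0 = G*a*(-14 - a) + 0 = G*a*(-14 - a))
K(-14, W)*o(-11, -14) = (-53/24*(-14)*(-14 - 1*(-14)))*(2 - 14) = -53/24*(-14)*(-14 + 14)*(-12) = -53/24*(-14)*0*(-12) = 0*(-12) = 0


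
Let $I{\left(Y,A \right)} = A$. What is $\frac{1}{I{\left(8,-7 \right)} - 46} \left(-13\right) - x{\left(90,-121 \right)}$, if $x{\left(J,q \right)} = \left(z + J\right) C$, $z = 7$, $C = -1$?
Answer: $\frac{5154}{53} \approx 97.245$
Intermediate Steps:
$x{\left(J,q \right)} = -7 - J$ ($x{\left(J,q \right)} = \left(7 + J\right) \left(-1\right) = -7 - J$)
$\frac{1}{I{\left(8,-7 \right)} - 46} \left(-13\right) - x{\left(90,-121 \right)} = \frac{1}{-7 - 46} \left(-13\right) - \left(-7 - 90\right) = \frac{1}{-53} \left(-13\right) - \left(-7 - 90\right) = \left(- \frac{1}{53}\right) \left(-13\right) - -97 = \frac{13}{53} + 97 = \frac{5154}{53}$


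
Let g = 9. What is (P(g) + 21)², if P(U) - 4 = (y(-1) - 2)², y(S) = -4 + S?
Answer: 5476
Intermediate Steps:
P(U) = 53 (P(U) = 4 + ((-4 - 1) - 2)² = 4 + (-5 - 2)² = 4 + (-7)² = 4 + 49 = 53)
(P(g) + 21)² = (53 + 21)² = 74² = 5476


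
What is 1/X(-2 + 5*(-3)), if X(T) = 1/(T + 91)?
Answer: 74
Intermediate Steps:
X(T) = 1/(91 + T)
1/X(-2 + 5*(-3)) = 1/(1/(91 + (-2 + 5*(-3)))) = 1/(1/(91 + (-2 - 15))) = 1/(1/(91 - 17)) = 1/(1/74) = 74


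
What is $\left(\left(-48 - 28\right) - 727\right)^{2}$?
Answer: $644809$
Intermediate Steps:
$\left(\left(-48 - 28\right) - 727\right)^{2} = \left(-76 - 727\right)^{2} = \left(-803\right)^{2} = 644809$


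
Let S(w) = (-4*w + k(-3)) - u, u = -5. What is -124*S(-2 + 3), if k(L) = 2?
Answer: -372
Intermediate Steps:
S(w) = 7 - 4*w (S(w) = (-4*w + 2) - 1*(-5) = (2 - 4*w) + 5 = 7 - 4*w)
-124*S(-2 + 3) = -124*(7 - 4*(-2 + 3)) = -124*(7 - 4*1) = -124*(7 - 4) = -124*3 = -372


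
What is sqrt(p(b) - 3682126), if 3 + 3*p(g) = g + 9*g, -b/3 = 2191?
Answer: I*sqrt(3704037) ≈ 1924.6*I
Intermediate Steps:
b = -6573 (b = -3*2191 = -6573)
p(g) = -1 + 10*g/3 (p(g) = -1 + (g + 9*g)/3 = -1 + (10*g)/3 = -1 + 10*g/3)
sqrt(p(b) - 3682126) = sqrt((-1 + (10/3)*(-6573)) - 3682126) = sqrt((-1 - 21910) - 3682126) = sqrt(-21911 - 3682126) = sqrt(-3704037) = I*sqrt(3704037)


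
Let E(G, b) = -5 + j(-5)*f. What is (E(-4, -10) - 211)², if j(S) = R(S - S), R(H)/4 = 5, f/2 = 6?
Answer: 576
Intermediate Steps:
f = 12 (f = 2*6 = 12)
R(H) = 20 (R(H) = 4*5 = 20)
j(S) = 20
E(G, b) = 235 (E(G, b) = -5 + 20*12 = -5 + 240 = 235)
(E(-4, -10) - 211)² = (235 - 211)² = 24² = 576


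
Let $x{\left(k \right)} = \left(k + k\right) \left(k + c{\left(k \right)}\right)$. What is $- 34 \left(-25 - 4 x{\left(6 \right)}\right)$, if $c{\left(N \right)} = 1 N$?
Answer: $20434$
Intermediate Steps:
$c{\left(N \right)} = N$
$x{\left(k \right)} = 4 k^{2}$ ($x{\left(k \right)} = \left(k + k\right) \left(k + k\right) = 2 k 2 k = 4 k^{2}$)
$- 34 \left(-25 - 4 x{\left(6 \right)}\right) = - 34 \left(-25 - 4 \cdot 4 \cdot 6^{2}\right) = - 34 \left(-25 - 4 \cdot 4 \cdot 36\right) = - 34 \left(-25 - 576\right) = \left(-34\right) \left(-601\right) = 20434$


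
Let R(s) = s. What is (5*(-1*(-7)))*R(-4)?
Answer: -140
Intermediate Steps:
(5*(-1*(-7)))*R(-4) = (5*(-1*(-7)))*(-4) = (5*7)*(-4) = 35*(-4) = -140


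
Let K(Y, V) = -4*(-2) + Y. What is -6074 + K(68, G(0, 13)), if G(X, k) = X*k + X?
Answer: -5998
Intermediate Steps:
G(X, k) = X + X*k
K(Y, V) = 8 + Y
-6074 + K(68, G(0, 13)) = -6074 + (8 + 68) = -6074 + 76 = -5998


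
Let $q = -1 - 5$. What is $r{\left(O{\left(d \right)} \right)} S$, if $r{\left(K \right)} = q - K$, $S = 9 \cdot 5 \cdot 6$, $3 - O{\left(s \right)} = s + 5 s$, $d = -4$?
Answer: $-8910$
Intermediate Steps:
$O{\left(s \right)} = 3 - 6 s$ ($O{\left(s \right)} = 3 - \left(s + 5 s\right) = 3 - 6 s$)
$q = -6$
$S = 270$ ($S = 45 \cdot 6 = 270$)
$r{\left(K \right)} = -6 - K$
$r{\left(O{\left(d \right)} \right)} S = \left(-6 - \left(3 - -24\right)\right) 270 = \left(-6 - \left(3 + 24\right)\right) 270 = \left(-6 - 27\right) 270 = \left(-33\right) 270 = -8910$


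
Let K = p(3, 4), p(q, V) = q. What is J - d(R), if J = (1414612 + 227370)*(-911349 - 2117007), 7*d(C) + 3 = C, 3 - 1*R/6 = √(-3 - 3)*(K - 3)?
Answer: -34807542291159/7 ≈ -4.9725e+12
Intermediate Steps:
K = 3
R = 18 (R = 18 - 6*√(-3 - 3)*(3 - 3) = 18 - 6*√(-6)*0 = 18 - 6*I*√6*0 = 18 - 6*0 = 18 + 0 = 18)
d(C) = -3/7 + C/7
J = -4972506041592 (J = 1641982*(-3028356) = -4972506041592)
J - d(R) = -4972506041592 - (-3/7 + (⅐)*18) = -4972506041592 - (-3/7 + 18/7) = -4972506041592 - 1*15/7 = -4972506041592 - 15/7 = -34807542291159/7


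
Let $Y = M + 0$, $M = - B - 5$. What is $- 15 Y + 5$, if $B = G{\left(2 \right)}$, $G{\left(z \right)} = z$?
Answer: $110$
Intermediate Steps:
$B = 2$
$M = -7$ ($M = \left(-1\right) 2 - 5 = -2 - 5 = -7$)
$Y = -7$ ($Y = -7 + 0 = -7$)
$- 15 Y + 5 = \left(-15\right) \left(-7\right) + 5 = 105 + 5 = 110$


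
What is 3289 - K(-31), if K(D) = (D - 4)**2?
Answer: 2064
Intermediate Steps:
K(D) = (-4 + D)**2
3289 - K(-31) = 3289 - (-4 - 31)**2 = 3289 - 1*(-35)**2 = 3289 - 1*1225 = 3289 - 1225 = 2064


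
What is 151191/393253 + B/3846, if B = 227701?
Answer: 90125581939/1512451038 ≈ 59.589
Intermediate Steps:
151191/393253 + B/3846 = 151191/393253 + 227701/3846 = 90125581939/1512451038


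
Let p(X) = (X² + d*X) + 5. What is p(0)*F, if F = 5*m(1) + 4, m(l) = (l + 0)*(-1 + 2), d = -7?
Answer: 45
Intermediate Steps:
m(l) = l (m(l) = l*1 = l)
F = 9 (F = 5*1 + 4 = 5 + 4 = 9)
p(X) = 5 + X² - 7*X (p(X) = (X² - 7*X) + 5 = 5 + X² - 7*X)
p(0)*F = (5 + 0² - 7*0)*9 = (5 + 0 + 0)*9 = 5*9 = 45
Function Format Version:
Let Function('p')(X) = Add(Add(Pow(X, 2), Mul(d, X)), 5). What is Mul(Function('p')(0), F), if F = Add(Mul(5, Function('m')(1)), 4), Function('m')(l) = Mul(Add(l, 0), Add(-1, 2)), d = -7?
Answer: 45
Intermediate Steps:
Function('m')(l) = l (Function('m')(l) = Mul(l, 1) = l)
F = 9 (F = Add(Mul(5, 1), 4) = Add(5, 4) = 9)
Function('p')(X) = Add(5, Pow(X, 2), Mul(-7, X)) (Function('p')(X) = Add(Add(Pow(X, 2), Mul(-7, X)), 5) = Add(5, Pow(X, 2), Mul(-7, X)))
Mul(Function('p')(0), F) = Mul(Add(5, Pow(0, 2), Mul(-7, 0)), 9) = Mul(Add(5, 0, 0), 9) = Mul(5, 9) = 45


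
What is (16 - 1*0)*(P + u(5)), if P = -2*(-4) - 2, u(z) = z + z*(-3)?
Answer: -64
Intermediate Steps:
u(z) = -2*z (u(z) = z - 3*z = -2*z)
P = 6 (P = 8 - 2 = 6)
(16 - 1*0)*(P + u(5)) = (16 - 1*0)*(6 - 2*5) = (16 + 0)*(6 - 10) = 16*(-4) = -64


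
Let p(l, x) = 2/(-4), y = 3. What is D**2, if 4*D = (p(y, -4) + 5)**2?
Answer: 6561/256 ≈ 25.629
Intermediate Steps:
p(l, x) = -1/2 (p(l, x) = 2*(-1/4) = -1/2)
D = 81/16 (D = (-1/2 + 5)**2/4 = (9/2)**2/4 = (1/4)*(81/4) = 81/16 ≈ 5.0625)
D**2 = (81/16)**2 = 6561/256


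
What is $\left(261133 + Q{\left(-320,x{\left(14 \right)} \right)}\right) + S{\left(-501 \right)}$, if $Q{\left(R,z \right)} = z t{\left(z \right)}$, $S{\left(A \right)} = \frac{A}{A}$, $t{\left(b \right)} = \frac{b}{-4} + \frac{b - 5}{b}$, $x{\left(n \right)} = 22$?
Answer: $261030$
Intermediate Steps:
$t{\left(b \right)} = - \frac{b}{4} + \frac{-5 + b}{b}$ ($t{\left(b \right)} = b \left(- \frac{1}{4}\right) + \frac{-5 + b}{b} = - \frac{b}{4} + \frac{-5 + b}{b}$)
$S{\left(A \right)} = 1$
$Q{\left(R,z \right)} = z \left(1 - \frac{5}{z} - \frac{z}{4}\right)$
$\left(261133 + Q{\left(-320,x{\left(14 \right)} \right)}\right) + S{\left(-501 \right)} = \left(261133 - \left(-17 + 121\right)\right) + 1 = \left(261133 - 104\right) + 1 = 261029 + 1 = 261030$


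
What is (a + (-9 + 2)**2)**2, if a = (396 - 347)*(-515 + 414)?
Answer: 24010000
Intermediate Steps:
a = -4949 (a = 49*(-101) = -4949)
(a + (-9 + 2)**2)**2 = (-4949 + (-9 + 2)**2)**2 = (-4949 + (-7)**2)**2 = (-4949 + 49)**2 = (-4900)**2 = 24010000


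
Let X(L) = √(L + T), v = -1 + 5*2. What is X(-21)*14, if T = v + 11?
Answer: 14*I ≈ 14.0*I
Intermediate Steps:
v = 9 (v = -1 + 10 = 9)
T = 20 (T = 9 + 11 = 20)
X(L) = √(20 + L) (X(L) = √(L + 20) = √(20 + L))
X(-21)*14 = √(20 - 21)*14 = √(-1)*14 = I*14 = 14*I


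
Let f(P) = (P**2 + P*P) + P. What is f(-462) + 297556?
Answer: 723982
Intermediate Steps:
f(P) = P + 2*P**2 (f(P) = (P**2 + P**2) + P = 2*P**2 + P = P + 2*P**2)
f(-462) + 297556 = -462*(1 + 2*(-462)) + 297556 = -462*(1 - 924) + 297556 = -462*(-923) + 297556 = 426426 + 297556 = 723982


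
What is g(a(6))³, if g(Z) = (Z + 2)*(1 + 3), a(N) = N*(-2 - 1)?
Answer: -262144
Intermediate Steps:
a(N) = -3*N (a(N) = N*(-3) = -3*N)
g(Z) = 8 + 4*Z (g(Z) = (2 + Z)*4 = 8 + 4*Z)
g(a(6))³ = (8 + 4*(-3*6))³ = (8 + 4*(-18))³ = (8 - 72)³ = (-64)³ = -262144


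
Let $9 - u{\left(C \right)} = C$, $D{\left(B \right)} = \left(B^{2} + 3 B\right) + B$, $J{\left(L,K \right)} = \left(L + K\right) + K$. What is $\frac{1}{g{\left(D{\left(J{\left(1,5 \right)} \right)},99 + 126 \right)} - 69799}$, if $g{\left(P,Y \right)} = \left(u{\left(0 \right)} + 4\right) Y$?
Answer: $- \frac{1}{66874} \approx -1.4953 \cdot 10^{-5}$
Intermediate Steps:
$J{\left(L,K \right)} = L + 2 K$ ($J{\left(L,K \right)} = \left(K + L\right) + K = L + 2 K$)
$D{\left(B \right)} = B^{2} + 4 B$
$u{\left(C \right)} = 9 - C$
$g{\left(P,Y \right)} = 13 Y$ ($g{\left(P,Y \right)} = \left(\left(9 - 0\right) + 4\right) Y = \left(\left(9 + 0\right) + 4\right) Y = \left(9 + 4\right) Y = 13 Y$)
$\frac{1}{g{\left(D{\left(J{\left(1,5 \right)} \right)},99 + 126 \right)} - 69799} = \frac{1}{13 \left(99 + 126\right) - 69799} = \frac{1}{13 \cdot 225 - 69799} = \frac{1}{2925 - 69799} = \frac{1}{-66874} = - \frac{1}{66874}$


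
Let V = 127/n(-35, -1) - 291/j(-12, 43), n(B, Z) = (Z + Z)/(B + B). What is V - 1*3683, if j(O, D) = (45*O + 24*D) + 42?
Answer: 135539/178 ≈ 761.46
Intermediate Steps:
n(B, Z) = Z/B (n(B, Z) = (2*Z)/((2*B)) = (2*Z)*(1/(2*B)) = Z/B)
j(O, D) = 42 + 24*D + 45*O (j(O, D) = (24*D + 45*O) + 42 = 42 + 24*D + 45*O)
V = 791113/178 (V = 127/((-1/(-35))) - 291/(42 + 24*43 + 45*(-12)) = 127/((-1*(-1/35))) - 291/(42 + 1032 - 540) = 127/(1/35) - 291/534 = 127*35 - 291*1/534 = 4445 - 97/178 = 791113/178 ≈ 4444.5)
V - 1*3683 = 791113/178 - 1*3683 = 791113/178 - 3683 = 135539/178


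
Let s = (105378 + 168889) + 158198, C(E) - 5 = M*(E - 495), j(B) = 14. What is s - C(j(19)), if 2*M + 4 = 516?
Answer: 555596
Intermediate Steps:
M = 256 (M = -2 + (½)*516 = -2 + 258 = 256)
C(E) = -126715 + 256*E (C(E) = 5 + 256*(E - 495) = 5 + 256*(-495 + E) = 5 + (-126720 + 256*E) = -126715 + 256*E)
s = 432465 (s = 274267 + 158198 = 432465)
s - C(j(19)) = 432465 - (-126715 + 256*14) = 432465 - (-126715 + 3584) = 432465 - 1*(-123131) = 432465 + 123131 = 555596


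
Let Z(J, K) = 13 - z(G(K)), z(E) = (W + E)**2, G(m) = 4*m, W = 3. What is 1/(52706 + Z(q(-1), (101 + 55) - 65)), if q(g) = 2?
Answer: -1/81970 ≈ -1.2200e-5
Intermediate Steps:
z(E) = (3 + E)**2
Z(J, K) = 13 - (3 + 4*K)**2
1/(52706 + Z(q(-1), (101 + 55) - 65)) = 1/(52706 + (13 - (3 + 4*((101 + 55) - 65))**2)) = 1/(52706 + (13 - (3 + 4*(156 - 65))**2)) = 1/(52706 + (13 - (3 + 4*91)**2)) = 1/(52706 + (13 - (3 + 364)**2)) = 1/(52706 + (13 - 1*367**2)) = 1/(52706 + (13 - 1*134689)) = 1/(52706 + (13 - 134689)) = 1/(52706 - 134676) = 1/(-81970) = -1/81970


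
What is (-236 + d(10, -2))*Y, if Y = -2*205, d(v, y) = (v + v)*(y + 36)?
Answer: -182040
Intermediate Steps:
d(v, y) = 2*v*(36 + y) (d(v, y) = (2*v)*(36 + y) = 2*v*(36 + y))
Y = -410
(-236 + d(10, -2))*Y = (-236 + 2*10*(36 - 2))*(-410) = (-236 + 2*10*34)*(-410) = (-236 + 680)*(-410) = 444*(-410) = -182040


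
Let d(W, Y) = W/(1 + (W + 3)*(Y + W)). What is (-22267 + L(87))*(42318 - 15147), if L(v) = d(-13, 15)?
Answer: -11494963260/19 ≈ -6.0500e+8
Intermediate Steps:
d(W, Y) = W/(1 + (3 + W)*(W + Y))
L(v) = 13/19 (L(v) = -13/(1 + (-13)**2 + 3*(-13) + 3*15 - 13*15) = -13/(1 + 169 - 39 + 45 - 195) = -13/(-19) = -13*(-1/19) = 13/19)
(-22267 + L(87))*(42318 - 15147) = (-22267 + 13/19)*(42318 - 15147) = -423060/19*27171 = -11494963260/19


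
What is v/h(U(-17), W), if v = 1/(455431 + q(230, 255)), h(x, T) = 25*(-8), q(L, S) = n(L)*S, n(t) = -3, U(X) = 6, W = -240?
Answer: -1/90933200 ≈ -1.0997e-8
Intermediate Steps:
q(L, S) = -3*S
h(x, T) = -200
v = 1/454666 (v = 1/(455431 - 3*255) = 1/(455431 - 765) = 1/454666 ≈ 2.1994e-6)
v/h(U(-17), W) = (1/454666)/(-200) = (1/454666)*(-1/200) = -1/90933200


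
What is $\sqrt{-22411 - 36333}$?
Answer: $2 i \sqrt{14686} \approx 242.37 i$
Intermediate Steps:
$\sqrt{-22411 - 36333} = \sqrt{-58744} = 2 i \sqrt{14686}$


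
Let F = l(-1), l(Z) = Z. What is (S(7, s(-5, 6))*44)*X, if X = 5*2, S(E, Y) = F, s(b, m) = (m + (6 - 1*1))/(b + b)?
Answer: -440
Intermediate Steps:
s(b, m) = (5 + m)/(2*b) (s(b, m) = (m + (6 - 1))/((2*b)) = (m + 5)*(1/(2*b)) = (5 + m)*(1/(2*b)) = (5 + m)/(2*b))
F = -1
S(E, Y) = -1
X = 10
(S(7, s(-5, 6))*44)*X = -1*44*10 = -44*10 = -440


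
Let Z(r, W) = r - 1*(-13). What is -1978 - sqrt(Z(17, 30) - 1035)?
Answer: -1978 - I*sqrt(1005) ≈ -1978.0 - 31.702*I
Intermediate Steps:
Z(r, W) = 13 + r (Z(r, W) = r + 13 = 13 + r)
-1978 - sqrt(Z(17, 30) - 1035) = -1978 - sqrt((13 + 17) - 1035) = -1978 - sqrt(30 - 1035) = -1978 - sqrt(-1005) = -1978 - I*sqrt(1005)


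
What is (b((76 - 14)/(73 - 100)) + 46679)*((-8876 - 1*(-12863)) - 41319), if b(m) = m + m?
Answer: -5227346932/3 ≈ -1.7424e+9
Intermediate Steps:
b(m) = 2*m
(b((76 - 14)/(73 - 100)) + 46679)*((-8876 - 1*(-12863)) - 41319) = (2*((76 - 14)/(73 - 100)) + 46679)*((-8876 - 1*(-12863)) - 41319) = (2*(62/(-27)) + 46679)*((-8876 + 12863) - 41319) = (2*(62*(-1/27)) + 46679)*(3987 - 41319) = (2*(-62/27) + 46679)*(-37332) = (-124/27 + 46679)*(-37332) = (1260209/27)*(-37332) = -5227346932/3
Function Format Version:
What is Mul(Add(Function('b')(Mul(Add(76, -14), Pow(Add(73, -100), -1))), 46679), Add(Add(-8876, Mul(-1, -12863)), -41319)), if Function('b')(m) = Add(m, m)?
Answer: Rational(-5227346932, 3) ≈ -1.7424e+9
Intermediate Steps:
Function('b')(m) = Mul(2, m)
Mul(Add(Function('b')(Mul(Add(76, -14), Pow(Add(73, -100), -1))), 46679), Add(Add(-8876, Mul(-1, -12863)), -41319)) = Mul(Add(Mul(2, Mul(Add(76, -14), Pow(Add(73, -100), -1))), 46679), Add(Add(-8876, Mul(-1, -12863)), -41319)) = Mul(Add(Mul(2, Mul(62, Pow(-27, -1))), 46679), Add(Add(-8876, 12863), -41319)) = Mul(Add(Mul(2, Mul(62, Rational(-1, 27))), 46679), Add(3987, -41319)) = Mul(Add(Mul(2, Rational(-62, 27)), 46679), -37332) = Mul(Add(Rational(-124, 27), 46679), -37332) = Mul(Rational(1260209, 27), -37332) = Rational(-5227346932, 3)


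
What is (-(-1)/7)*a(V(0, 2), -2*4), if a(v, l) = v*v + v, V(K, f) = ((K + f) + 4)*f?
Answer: 156/7 ≈ 22.286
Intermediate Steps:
V(K, f) = f*(4 + K + f) (V(K, f) = (4 + K + f)*f = f*(4 + K + f))
a(v, l) = v + v² (a(v, l) = v² + v = v + v²)
(-(-1)/7)*a(V(0, 2), -2*4) = (-(-1)/7)*((2*(4 + 0 + 2))*(1 + 2*(4 + 0 + 2))) = (-(-1)/7)*((2*6)*(1 + 2*6)) = (-1*(-⅐))*(12*(1 + 12)) = (12*13)/7 = (⅐)*156 = 156/7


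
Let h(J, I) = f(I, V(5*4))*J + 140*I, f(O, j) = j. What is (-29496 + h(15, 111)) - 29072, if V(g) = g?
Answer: -42728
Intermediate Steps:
h(J, I) = 20*J + 140*I (h(J, I) = (5*4)*J + 140*I = 20*J + 140*I)
(-29496 + h(15, 111)) - 29072 = (-29496 + (20*15 + 140*111)) - 29072 = (-29496 + (300 + 15540)) - 29072 = (-29496 + 15840) - 29072 = -13656 - 29072 = -42728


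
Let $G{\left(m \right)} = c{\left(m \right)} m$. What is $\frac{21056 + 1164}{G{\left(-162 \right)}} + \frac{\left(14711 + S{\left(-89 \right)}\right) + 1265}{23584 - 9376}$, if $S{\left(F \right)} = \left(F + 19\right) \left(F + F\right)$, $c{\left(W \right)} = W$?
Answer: $\frac{22124503}{7768224} \approx 2.8481$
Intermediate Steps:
$S{\left(F \right)} = 2 F \left(19 + F\right)$ ($S{\left(F \right)} = \left(19 + F\right) 2 F = 2 F \left(19 + F\right)$)
$G{\left(m \right)} = m^{2}$ ($G{\left(m \right)} = m m = m^{2}$)
$\frac{21056 + 1164}{G{\left(-162 \right)}} + \frac{\left(14711 + S{\left(-89 \right)}\right) + 1265}{23584 - 9376} = \frac{21056 + 1164}{\left(-162\right)^{2}} + \frac{\left(14711 + 2 \left(-89\right) \left(19 - 89\right)\right) + 1265}{23584 - 9376} = \frac{22220}{26244} + \frac{\left(14711 + 2 \left(-89\right) \left(-70\right)\right) + 1265}{23584 - 9376} = 22220 \cdot \frac{1}{26244} + \frac{\left(14711 + 12460\right) + 1265}{14208} = \frac{5555}{6561} + \left(27171 + 1265\right) \frac{1}{14208} = \frac{5555}{6561} + 28436 \cdot \frac{1}{14208} = \frac{5555}{6561} + \frac{7109}{3552} = \frac{22124503}{7768224}$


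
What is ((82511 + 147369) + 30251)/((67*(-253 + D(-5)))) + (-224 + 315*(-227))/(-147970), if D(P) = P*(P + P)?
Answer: -37515997941/2012539970 ≈ -18.641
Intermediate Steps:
D(P) = 2*P² (D(P) = P*(2*P) = 2*P²)
((82511 + 147369) + 30251)/((67*(-253 + D(-5)))) + (-224 + 315*(-227))/(-147970) = ((82511 + 147369) + 30251)/((67*(-253 + 2*(-5)²))) + (-224 + 315*(-227))/(-147970) = (229880 + 30251)/((67*(-253 + 2*25))) + (-224 - 71505)*(-1/147970) = 260131/((67*(-253 + 50))) - 71729*(-1/147970) = 260131/((67*(-203))) + 71729/147970 = 260131/(-13601) + 71729/147970 = 260131*(-1/13601) + 71729/147970 = -260131/13601 + 71729/147970 = -37515997941/2012539970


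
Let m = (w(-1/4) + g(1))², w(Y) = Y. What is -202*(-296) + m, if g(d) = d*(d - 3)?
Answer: 956753/16 ≈ 59797.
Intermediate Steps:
g(d) = d*(-3 + d)
m = 81/16 (m = (-1/4 + 1*(-3 + 1))² = (-1*¼ + 1*(-2))² = (-¼ - 2)² = (-9/4)² = 81/16 ≈ 5.0625)
-202*(-296) + m = -202*(-296) + 81/16 = 59792 + 81/16 = 956753/16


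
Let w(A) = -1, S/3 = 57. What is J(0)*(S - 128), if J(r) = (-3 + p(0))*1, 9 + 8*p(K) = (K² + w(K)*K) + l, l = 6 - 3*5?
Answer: -903/4 ≈ -225.75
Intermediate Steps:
S = 171 (S = 3*57 = 171)
l = -9 (l = 6 - 15 = -9)
p(K) = -9/4 - K/8 + K²/8 (p(K) = -9/8 + ((K² - K) - 9)/8 = -9/8 + (-9 + K² - K)/8 = -9/8 + (-9/8 - K/8 + K²/8) = -9/4 - K/8 + K²/8)
J(r) = -21/4 (J(r) = (-3 + (-9/4 - ⅛*0 + (⅛)*0²))*1 = (-3 + (-9/4 + 0 + (⅛)*0))*1 = (-3 + (-9/4 + 0 + 0))*1 = (-3 - 9/4)*1 = -21/4*1 = -21/4)
J(0)*(S - 128) = -21*(171 - 128)/4 = -21/4*43 = -903/4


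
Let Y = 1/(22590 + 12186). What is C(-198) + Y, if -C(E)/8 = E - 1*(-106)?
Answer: 25595137/34776 ≈ 736.00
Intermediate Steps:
C(E) = -848 - 8*E (C(E) = -8*(E - 1*(-106)) = -8*(E + 106) = -8*(106 + E) = -848 - 8*E)
Y = 1/34776 ≈ 2.8755e-5
C(-198) + Y = (-848 - 8*(-198)) + 1/34776 = (-848 + 1584) + 1/34776 = 736 + 1/34776 = 25595137/34776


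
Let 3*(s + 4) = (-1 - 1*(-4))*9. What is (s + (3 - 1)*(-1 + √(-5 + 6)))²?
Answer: 25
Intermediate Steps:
s = 5 (s = -4 + ((-1 - 1*(-4))*9)/3 = -4 + ((-1 + 4)*9)/3 = -4 + (3*9)/3 = -4 + (⅓)*27 = -4 + 9 = 5)
(s + (3 - 1)*(-1 + √(-5 + 6)))² = (5 + (3 - 1)*(-1 + √(-5 + 6)))² = (5 + 2*(-1 + √1))² = (5 + 2*(-1 + 1))² = (5 + 2*0)² = (5 + 0)² = 5² = 25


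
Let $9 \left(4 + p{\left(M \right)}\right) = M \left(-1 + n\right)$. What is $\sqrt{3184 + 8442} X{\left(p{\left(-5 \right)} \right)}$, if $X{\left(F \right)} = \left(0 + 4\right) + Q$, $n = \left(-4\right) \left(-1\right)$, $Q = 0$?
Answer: $4 \sqrt{11626} \approx 431.3$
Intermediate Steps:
$n = 4$
$p{\left(M \right)} = -4 + \frac{M}{3}$ ($p{\left(M \right)} = -4 + \frac{M \left(-1 + 4\right)}{9} = -4 + \frac{M 3}{9} = -4 + \frac{3 M}{9} = -4 + \frac{M}{3}$)
$X{\left(F \right)} = 4$ ($X{\left(F \right)} = \left(0 + 4\right) + 0 = 4 + 0 = 4$)
$\sqrt{3184 + 8442} X{\left(p{\left(-5 \right)} \right)} = \sqrt{3184 + 8442} \cdot 4 = \sqrt{11626} \cdot 4 = 4 \sqrt{11626}$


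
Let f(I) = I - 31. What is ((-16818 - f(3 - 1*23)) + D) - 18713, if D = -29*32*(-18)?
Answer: -18776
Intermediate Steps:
f(I) = -31 + I
D = 16704 (D = -928*(-18) = 16704)
((-16818 - f(3 - 1*23)) + D) - 18713 = ((-16818 - (-31 + (3 - 1*23))) + 16704) - 18713 = ((-16818 - (-31 + (3 - 23))) + 16704) - 18713 = ((-16818 - (-31 - 20)) + 16704) - 18713 = ((-16818 - 1*(-51)) + 16704) - 18713 = ((-16818 + 51) + 16704) - 18713 = (-16767 + 16704) - 18713 = -63 - 18713 = -18776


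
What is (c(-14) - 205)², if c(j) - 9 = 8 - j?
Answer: 30276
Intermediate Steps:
c(j) = 17 - j (c(j) = 9 + (8 - j) = 17 - j)
(c(-14) - 205)² = ((17 - 1*(-14)) - 205)² = ((17 + 14) - 205)² = (31 - 205)² = (-174)² = 30276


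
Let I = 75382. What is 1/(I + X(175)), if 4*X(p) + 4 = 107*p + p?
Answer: 1/80106 ≈ 1.2483e-5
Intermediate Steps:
X(p) = -1 + 27*p (X(p) = -1 + (107*p + p)/4 = -1 + (108*p)/4 = -1 + 27*p)
1/(I + X(175)) = 1/(75382 + (-1 + 27*175)) = 1/(75382 + (-1 + 4725)) = 1/(75382 + 4724) = 1/80106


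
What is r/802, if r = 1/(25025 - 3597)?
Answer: 1/17185256 ≈ 5.8189e-8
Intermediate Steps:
r = 1/21428 ≈ 4.6668e-5
r/802 = (1/21428)/802 = (1/21428)*(1/802) = 1/17185256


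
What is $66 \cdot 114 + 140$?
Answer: $7664$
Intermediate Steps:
$66 \cdot 114 + 140 = 7524 + 140 = 7664$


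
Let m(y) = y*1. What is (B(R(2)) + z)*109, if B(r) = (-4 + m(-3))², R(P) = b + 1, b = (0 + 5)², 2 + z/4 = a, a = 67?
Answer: 33681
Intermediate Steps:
z = 260 (z = -8 + 4*67 = -8 + 268 = 260)
m(y) = y
b = 25 (b = 5² = 25)
R(P) = 26 (R(P) = 25 + 1 = 26)
B(r) = 49 (B(r) = (-4 - 3)² = (-7)² = 49)
(B(R(2)) + z)*109 = (49 + 260)*109 = 309*109 = 33681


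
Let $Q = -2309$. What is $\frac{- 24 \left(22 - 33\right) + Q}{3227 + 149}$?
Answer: $- \frac{2045}{3376} \approx -0.60575$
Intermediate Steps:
$\frac{- 24 \left(22 - 33\right) + Q}{3227 + 149} = \frac{- 24 \left(22 - 33\right) - 2309}{3227 + 149} = \frac{\left(-24\right) \left(-11\right) - 2309}{3376} = \left(264 - 2309\right) \frac{1}{3376} = \left(-2045\right) \frac{1}{3376} = - \frac{2045}{3376}$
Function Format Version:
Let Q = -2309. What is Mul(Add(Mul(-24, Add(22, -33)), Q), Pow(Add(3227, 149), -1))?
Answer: Rational(-2045, 3376) ≈ -0.60575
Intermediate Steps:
Mul(Add(Mul(-24, Add(22, -33)), Q), Pow(Add(3227, 149), -1)) = Mul(Add(Mul(-24, Add(22, -33)), -2309), Pow(Add(3227, 149), -1)) = Mul(Add(Mul(-24, -11), -2309), Pow(3376, -1)) = Mul(Add(264, -2309), Rational(1, 3376)) = Mul(-2045, Rational(1, 3376)) = Rational(-2045, 3376)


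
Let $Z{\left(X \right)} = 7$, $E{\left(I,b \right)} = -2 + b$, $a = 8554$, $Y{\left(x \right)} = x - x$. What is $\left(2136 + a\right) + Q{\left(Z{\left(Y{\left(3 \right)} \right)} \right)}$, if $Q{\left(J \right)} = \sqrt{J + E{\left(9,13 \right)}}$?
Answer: $10690 + 3 \sqrt{2} \approx 10694.0$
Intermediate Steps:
$Y{\left(x \right)} = 0$
$Q{\left(J \right)} = \sqrt{11 + J}$ ($Q{\left(J \right)} = \sqrt{J + \left(-2 + 13\right)} = \sqrt{J + 11} = \sqrt{11 + J}$)
$\left(2136 + a\right) + Q{\left(Z{\left(Y{\left(3 \right)} \right)} \right)} = \left(2136 + 8554\right) + \sqrt{11 + 7} = 10690 + \sqrt{18} = 10690 + 3 \sqrt{2}$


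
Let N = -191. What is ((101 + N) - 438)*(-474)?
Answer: 250272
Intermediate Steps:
((101 + N) - 438)*(-474) = ((101 - 191) - 438)*(-474) = (-90 - 438)*(-474) = -528*(-474) = 250272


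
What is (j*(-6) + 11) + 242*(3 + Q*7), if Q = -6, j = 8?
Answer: -9475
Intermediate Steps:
(j*(-6) + 11) + 242*(3 + Q*7) = (8*(-6) + 11) + 242*(3 - 6*7) = (-48 + 11) + 242*(3 - 42) = -37 + 242*(-39) = -37 - 9438 = -9475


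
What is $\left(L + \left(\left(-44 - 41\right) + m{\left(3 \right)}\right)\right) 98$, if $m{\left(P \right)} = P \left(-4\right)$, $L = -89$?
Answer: $-18228$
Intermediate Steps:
$m{\left(P \right)} = - 4 P$
$\left(L + \left(\left(-44 - 41\right) + m{\left(3 \right)}\right)\right) 98 = \left(-89 - 97\right) 98 = \left(-186\right) 98 = -18228$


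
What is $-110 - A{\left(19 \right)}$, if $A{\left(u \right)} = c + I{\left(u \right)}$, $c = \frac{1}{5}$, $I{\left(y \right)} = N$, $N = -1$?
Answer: $- \frac{546}{5} \approx -109.2$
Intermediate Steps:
$I{\left(y \right)} = -1$
$c = \frac{1}{5} \approx 0.2$
$A{\left(u \right)} = - \frac{4}{5}$ ($A{\left(u \right)} = \frac{1}{5} - 1 = - \frac{4}{5}$)
$-110 - A{\left(19 \right)} = -110 - - \frac{4}{5} = -110 + \frac{4}{5} = - \frac{546}{5}$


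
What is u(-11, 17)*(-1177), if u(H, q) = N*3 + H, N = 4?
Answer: -1177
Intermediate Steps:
u(H, q) = 12 + H (u(H, q) = 4*3 + H = 12 + H)
u(-11, 17)*(-1177) = (12 - 11)*(-1177) = 1*(-1177) = -1177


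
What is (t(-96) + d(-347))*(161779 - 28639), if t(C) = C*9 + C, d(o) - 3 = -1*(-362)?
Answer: -79218300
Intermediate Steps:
d(o) = 365 (d(o) = 3 - 1*(-362) = 3 + 362 = 365)
t(C) = 10*C (t(C) = 9*C + C = 10*C)
(t(-96) + d(-347))*(161779 - 28639) = (10*(-96) + 365)*(161779 - 28639) = (-960 + 365)*133140 = -595*133140 = -79218300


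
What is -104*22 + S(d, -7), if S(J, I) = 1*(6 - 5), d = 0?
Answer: -2287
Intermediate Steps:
S(J, I) = 1 (S(J, I) = 1*1 = 1)
-104*22 + S(d, -7) = -104*22 + 1 = -2288 + 1 = -2287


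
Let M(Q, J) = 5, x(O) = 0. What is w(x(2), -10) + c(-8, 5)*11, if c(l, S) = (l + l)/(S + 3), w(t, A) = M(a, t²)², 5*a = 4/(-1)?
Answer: 3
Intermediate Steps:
a = -⅘ (a = (4/(-1))/5 = (4*(-1))/5 = (⅕)*(-4) = -⅘ ≈ -0.80000)
w(t, A) = 25 (w(t, A) = 5² = 25)
c(l, S) = 2*l/(3 + S) (c(l, S) = (2*l)/(3 + S) = 2*l/(3 + S))
w(x(2), -10) + c(-8, 5)*11 = 25 + (2*(-8)/(3 + 5))*11 = 25 + (2*(-8)/8)*11 = 25 + (2*(-8)*(⅛))*11 = 25 - 2*11 = 25 - 22 = 3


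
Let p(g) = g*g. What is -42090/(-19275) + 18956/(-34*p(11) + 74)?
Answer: -651111/259570 ≈ -2.5084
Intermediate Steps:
p(g) = g**2
-42090/(-19275) + 18956/(-34*p(11) + 74) = -42090/(-19275) + 18956/(-34*11**2 + 74) = -42090*(-1/19275) + 18956/(-34*121 + 74) = 2806/1285 + 18956/(-4114 + 74) = 2806/1285 + 18956/(-4040) = 2806/1285 + 18956*(-1/4040) = 2806/1285 - 4739/1010 = -651111/259570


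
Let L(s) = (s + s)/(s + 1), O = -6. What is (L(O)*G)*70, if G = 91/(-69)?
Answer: -5096/23 ≈ -221.57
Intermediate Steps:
L(s) = 2*s/(1 + s) (L(s) = (2*s)/(1 + s) = 2*s/(1 + s))
G = -91/69 (G = 91*(-1/69) = -91/69 ≈ -1.3188)
(L(O)*G)*70 = ((2*(-6)/(1 - 6))*(-91/69))*70 = ((2*(-6)/(-5))*(-91/69))*70 = ((2*(-6)*(-1/5))*(-91/69))*70 = ((12/5)*(-91/69))*70 = -364/115*70 = -5096/23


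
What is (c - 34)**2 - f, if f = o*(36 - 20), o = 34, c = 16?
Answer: -220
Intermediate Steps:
f = 544 (f = 34*(36 - 20) = 34*16 = 544)
(c - 34)**2 - f = (16 - 34)**2 - 1*544 = (-18)**2 - 544 = 324 - 544 = -220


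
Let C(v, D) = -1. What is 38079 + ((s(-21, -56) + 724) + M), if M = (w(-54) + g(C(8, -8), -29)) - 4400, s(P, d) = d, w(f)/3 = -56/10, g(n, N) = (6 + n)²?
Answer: 171776/5 ≈ 34355.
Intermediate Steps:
w(f) = -84/5 (w(f) = 3*(-56/10) = 3*(-56*⅒) = 3*(-28/5) = -84/5)
M = -21959/5 (M = (-84/5 + (6 - 1)²) - 4400 = (-84/5 + 5²) - 4400 = (-84/5 + 25) - 4400 = 41/5 - 4400 = -21959/5 ≈ -4391.8)
38079 + ((s(-21, -56) + 724) + M) = 38079 + ((-56 + 724) - 21959/5) = 38079 + (668 - 21959/5) = 38079 - 18619/5 = 171776/5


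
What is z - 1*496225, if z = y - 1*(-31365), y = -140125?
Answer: -604985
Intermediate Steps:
z = -108760 (z = -140125 - 1*(-31365) = -140125 + 31365 = -108760)
z - 1*496225 = -108760 - 1*496225 = -108760 - 496225 = -604985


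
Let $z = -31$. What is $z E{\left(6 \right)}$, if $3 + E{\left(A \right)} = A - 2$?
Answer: $-31$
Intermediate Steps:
$E{\left(A \right)} = -5 + A$ ($E{\left(A \right)} = -3 + \left(A - 2\right) = -3 + \left(-2 + A\right) = -5 + A$)
$z E{\left(6 \right)} = - 31 \left(-5 + 6\right) = \left(-31\right) 1 = -31$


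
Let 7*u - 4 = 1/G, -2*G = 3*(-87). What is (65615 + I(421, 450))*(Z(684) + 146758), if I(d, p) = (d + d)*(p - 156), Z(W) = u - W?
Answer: 83576391525772/1827 ≈ 4.5745e+10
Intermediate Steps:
G = 261/2 (G = -3*(-87)/2 = -½*(-261) = 261/2 ≈ 130.50)
u = 1046/1827 (u = 4/7 + 1/(7*(261/2)) = 4/7 + (⅐)*(2/261) = 4/7 + 2/1827 = 1046/1827 ≈ 0.57252)
Z(W) = 1046/1827 - W
I(d, p) = 2*d*(-156 + p) (I(d, p) = (2*d)*(-156 + p) = 2*d*(-156 + p))
(65615 + I(421, 450))*(Z(684) + 146758) = (65615 + 2*421*(-156 + 450))*((1046/1827 - 1*684) + 146758) = (65615 + 2*421*294)*((1046/1827 - 684) + 146758) = (65615 + 247548)*(-1248622/1827 + 146758) = 313163*(266878244/1827) = 83576391525772/1827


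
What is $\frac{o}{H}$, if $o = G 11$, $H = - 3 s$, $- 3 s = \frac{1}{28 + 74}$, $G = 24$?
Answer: $26928$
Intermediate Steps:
$s = - \frac{1}{306}$ ($s = - \frac{1}{3 \left(28 + 74\right)} = - \frac{1}{3 \cdot 102} = \left(- \frac{1}{3}\right) \frac{1}{102} = - \frac{1}{306} \approx -0.003268$)
$H = \frac{1}{102}$ ($H = \left(-3\right) \left(- \frac{1}{306}\right) = \frac{1}{102} \approx 0.0098039$)
$o = 264$ ($o = 24 \cdot 11 = 264$)
$\frac{o}{H} = 264 \frac{1}{\frac{1}{102}} = 264 \cdot 102 = 26928$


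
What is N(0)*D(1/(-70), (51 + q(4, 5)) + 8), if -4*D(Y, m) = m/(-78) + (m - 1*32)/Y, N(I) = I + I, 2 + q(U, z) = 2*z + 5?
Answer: 0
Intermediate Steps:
q(U, z) = 3 + 2*z (q(U, z) = -2 + (2*z + 5) = -2 + (5 + 2*z) = 3 + 2*z)
N(I) = 2*I
D(Y, m) = m/312 - (-32 + m)/(4*Y) (D(Y, m) = -(m/(-78) + (m - 1*32)/Y)/4 = -(m*(-1/78) + (m - 32)/Y)/4 = -(-m/78 + (-32 + m)/Y)/4 = m/312 - (-32 + m)/(4*Y))
N(0)*D(1/(-70), (51 + q(4, 5)) + 8) = (2*0)*((2496 - 78*((51 + (3 + 2*5)) + 8) + ((51 + (3 + 2*5)) + 8)/(-70))/(312*(1/(-70)))) = 0*((2496 - 78*((51 + (3 + 10)) + 8) - ((51 + (3 + 10)) + 8)/70)/(312*(-1/70))) = 0*((1/312)*(-70)*(2496 - 78*((51 + 13) + 8) - ((51 + 13) + 8)/70)) = 0*((1/312)*(-70)*(2496 - 78*(64 + 8) - (64 + 8)/70)) = 0*((1/312)*(-70)*(2496 - 78*72 - 1/70*72)) = 0*((1/312)*(-70)*(2496 - 5616 - 36/35)) = 0*((1/312)*(-70)*(-109236/35)) = 0*(9103/13) = 0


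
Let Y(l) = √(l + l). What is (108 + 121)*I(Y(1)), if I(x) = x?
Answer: 229*√2 ≈ 323.85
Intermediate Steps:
Y(l) = √2*√l (Y(l) = √(2*l) = √2*√l)
(108 + 121)*I(Y(1)) = (108 + 121)*(√2*√1) = 229*(√2*1) = 229*√2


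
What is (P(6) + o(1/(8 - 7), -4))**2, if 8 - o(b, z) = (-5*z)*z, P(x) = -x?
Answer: 6724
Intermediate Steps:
o(b, z) = 8 + 5*z**2 (o(b, z) = 8 - (-5*z)*z = 8 - (-5)*z**2 = 8 + 5*z**2)
(P(6) + o(1/(8 - 7), -4))**2 = (-1*6 + (8 + 5*(-4)**2))**2 = (-6 + (8 + 5*16))**2 = (-6 + (8 + 80))**2 = (-6 + 88)**2 = 82**2 = 6724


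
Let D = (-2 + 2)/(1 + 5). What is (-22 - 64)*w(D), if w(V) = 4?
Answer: -344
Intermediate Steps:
D = 0 (D = 0/6 = 0*(⅙) = 0)
(-22 - 64)*w(D) = (-22 - 64)*4 = -86*4 = -344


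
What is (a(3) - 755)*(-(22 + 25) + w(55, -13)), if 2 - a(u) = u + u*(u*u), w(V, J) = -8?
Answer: 43065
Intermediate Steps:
a(u) = 2 - u - u**3 (a(u) = 2 - (u + u*(u*u)) = 2 - (u + u*u**2) = 2 - (u + u**3) = 2 + (-u - u**3) = 2 - u - u**3)
(a(3) - 755)*(-(22 + 25) + w(55, -13)) = ((2 - 1*3 - 1*3**3) - 755)*(-(22 + 25) - 8) = ((2 - 3 - 1*27) - 755)*(-1*47 - 8) = ((2 - 3 - 27) - 755)*(-47 - 8) = (-28 - 755)*(-55) = -783*(-55) = 43065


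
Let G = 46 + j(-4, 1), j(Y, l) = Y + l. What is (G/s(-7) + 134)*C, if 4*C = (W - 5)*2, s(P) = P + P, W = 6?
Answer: 1833/28 ≈ 65.464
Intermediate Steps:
s(P) = 2*P
C = ½ (C = ((6 - 5)*2)/4 = (1*2)/4 = (¼)*2 = ½ ≈ 0.50000)
G = 43 (G = 46 + (-4 + 1) = 46 - 3 = 43)
(G/s(-7) + 134)*C = (43/((2*(-7))) + 134)*(½) = (43/(-14) + 134)*(½) = (43*(-1/14) + 134)*(½) = (-43/14 + 134)*(½) = (1833/14)*(½) = 1833/28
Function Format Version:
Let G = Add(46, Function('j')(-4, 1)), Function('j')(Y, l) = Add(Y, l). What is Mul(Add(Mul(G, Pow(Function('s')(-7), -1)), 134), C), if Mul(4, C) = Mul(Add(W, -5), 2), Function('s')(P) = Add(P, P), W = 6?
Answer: Rational(1833, 28) ≈ 65.464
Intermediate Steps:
Function('s')(P) = Mul(2, P)
C = Rational(1, 2) (C = Mul(Rational(1, 4), Mul(Add(6, -5), 2)) = Mul(Rational(1, 4), Mul(1, 2)) = Mul(Rational(1, 4), 2) = Rational(1, 2) ≈ 0.50000)
G = 43 (G = Add(46, Add(-4, 1)) = Add(46, -3) = 43)
Mul(Add(Mul(G, Pow(Function('s')(-7), -1)), 134), C) = Mul(Add(Mul(43, Pow(Mul(2, -7), -1)), 134), Rational(1, 2)) = Mul(Add(Mul(43, Pow(-14, -1)), 134), Rational(1, 2)) = Mul(Add(Mul(43, Rational(-1, 14)), 134), Rational(1, 2)) = Mul(Add(Rational(-43, 14), 134), Rational(1, 2)) = Mul(Rational(1833, 14), Rational(1, 2)) = Rational(1833, 28)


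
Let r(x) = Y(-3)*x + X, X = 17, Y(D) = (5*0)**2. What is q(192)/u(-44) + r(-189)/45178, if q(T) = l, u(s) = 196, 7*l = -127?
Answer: -58309/632492 ≈ -0.092189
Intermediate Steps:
Y(D) = 0 (Y(D) = 0**2 = 0)
l = -127/7 (l = (1/7)*(-127) = -127/7 ≈ -18.143)
q(T) = -127/7
r(x) = 17 (r(x) = 0*x + 17 = 0 + 17 = 17)
q(192)/u(-44) + r(-189)/45178 = -127/7/196 + 17/45178 = -127/7*1/196 + 17*(1/45178) = -127/1372 + 17/45178 = -58309/632492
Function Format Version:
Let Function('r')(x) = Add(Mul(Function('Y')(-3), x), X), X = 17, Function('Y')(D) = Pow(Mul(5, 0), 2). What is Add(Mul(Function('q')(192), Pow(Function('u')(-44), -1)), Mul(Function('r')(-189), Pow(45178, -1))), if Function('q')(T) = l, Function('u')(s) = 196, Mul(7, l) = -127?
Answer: Rational(-58309, 632492) ≈ -0.092189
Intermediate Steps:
Function('Y')(D) = 0 (Function('Y')(D) = Pow(0, 2) = 0)
l = Rational(-127, 7) (l = Mul(Rational(1, 7), -127) = Rational(-127, 7) ≈ -18.143)
Function('q')(T) = Rational(-127, 7)
Function('r')(x) = 17 (Function('r')(x) = Add(Mul(0, x), 17) = Add(0, 17) = 17)
Add(Mul(Function('q')(192), Pow(Function('u')(-44), -1)), Mul(Function('r')(-189), Pow(45178, -1))) = Add(Mul(Rational(-127, 7), Pow(196, -1)), Mul(17, Pow(45178, -1))) = Add(Mul(Rational(-127, 7), Rational(1, 196)), Mul(17, Rational(1, 45178))) = Add(Rational(-127, 1372), Rational(17, 45178)) = Rational(-58309, 632492)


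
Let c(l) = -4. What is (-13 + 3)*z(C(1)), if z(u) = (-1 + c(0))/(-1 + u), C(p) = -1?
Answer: -25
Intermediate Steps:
z(u) = -5/(-1 + u) (z(u) = (-1 - 4)/(-1 + u) = -5/(-1 + u))
(-13 + 3)*z(C(1)) = (-13 + 3)*(-5/(-1 - 1)) = -(-50)/(-2) = -(-50)*(-1)/2 = -10*5/2 = -25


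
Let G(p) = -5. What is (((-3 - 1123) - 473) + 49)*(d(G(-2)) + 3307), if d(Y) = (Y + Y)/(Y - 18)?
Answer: -117910050/23 ≈ -5.1265e+6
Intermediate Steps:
d(Y) = 2*Y/(-18 + Y) (d(Y) = (2*Y)/(-18 + Y) = 2*Y/(-18 + Y))
(((-3 - 1123) - 473) + 49)*(d(G(-2)) + 3307) = (((-3 - 1123) - 473) + 49)*(2*(-5)/(-18 - 5) + 3307) = ((-1126 - 473) + 49)*(2*(-5)/(-23) + 3307) = (-1599 + 49)*(2*(-5)*(-1/23) + 3307) = -1550*(10/23 + 3307) = -1550*76071/23 = -117910050/23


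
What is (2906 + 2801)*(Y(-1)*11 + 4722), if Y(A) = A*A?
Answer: 27011231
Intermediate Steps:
Y(A) = A²
(2906 + 2801)*(Y(-1)*11 + 4722) = (2906 + 2801)*((-1)²*11 + 4722) = 5707*(1*11 + 4722) = 5707*(11 + 4722) = 5707*4733 = 27011231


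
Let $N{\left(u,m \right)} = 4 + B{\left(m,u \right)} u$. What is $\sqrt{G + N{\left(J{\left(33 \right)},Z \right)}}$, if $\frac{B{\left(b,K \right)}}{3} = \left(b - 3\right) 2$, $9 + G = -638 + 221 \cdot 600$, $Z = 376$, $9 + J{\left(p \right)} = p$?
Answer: $\sqrt{185669} \approx 430.89$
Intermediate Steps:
$J{\left(p \right)} = -9 + p$
$G = 131953$ ($G = -9 + \left(-638 + 221 \cdot 600\right) = -9 + \left(-638 + 132600\right) = -9 + 131962 = 131953$)
$B{\left(b,K \right)} = -18 + 6 b$ ($B{\left(b,K \right)} = 3 \left(b - 3\right) 2 = 3 \left(-3 + b\right) 2 = 3 \left(-6 + 2 b\right) = -18 + 6 b$)
$N{\left(u,m \right)} = 4 + u \left(-18 + 6 m\right)$ ($N{\left(u,m \right)} = 4 + \left(-18 + 6 m\right) u = 4 + u \left(-18 + 6 m\right)$)
$\sqrt{G + N{\left(J{\left(33 \right)},Z \right)}} = \sqrt{131953 + \left(4 + 6 \left(-9 + 33\right) \left(-3 + 376\right)\right)} = \sqrt{131953 + \left(4 + 6 \cdot 24 \cdot 373\right)} = \sqrt{131953 + \left(4 + 53712\right)} = \sqrt{131953 + 53716} = \sqrt{185669}$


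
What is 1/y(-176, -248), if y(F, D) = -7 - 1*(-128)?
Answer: 1/121 ≈ 0.0082645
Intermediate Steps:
y(F, D) = 121 (y(F, D) = -7 + 128 = 121)
1/y(-176, -248) = 1/121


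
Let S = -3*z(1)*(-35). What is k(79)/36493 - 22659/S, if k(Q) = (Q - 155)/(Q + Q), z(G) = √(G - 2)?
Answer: -38/2882947 + 1079*I/5 ≈ -1.3181e-5 + 215.8*I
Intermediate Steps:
z(G) = √(-2 + G)
k(Q) = (-155 + Q)/(2*Q) (k(Q) = (-155 + Q)/((2*Q)) = (-155 + Q)*(1/(2*Q)) = (-155 + Q)/(2*Q))
S = 105*I (S = -3*√(-2 + 1)*(-35) = -3*I*(-35) = 105*I ≈ 105.0*I)
k(79)/36493 - 22659/S = ((½)*(-155 + 79)/79)/36493 - 22659*(-I/105) = ((½)*(1/79)*(-76))*(1/36493) - (-1079)*I/5 = -38/79*1/36493 + 1079*I/5 = -38/2882947 + 1079*I/5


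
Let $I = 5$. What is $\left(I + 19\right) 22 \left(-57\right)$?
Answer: $-30096$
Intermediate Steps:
$\left(I + 19\right) 22 \left(-57\right) = \left(5 + 19\right) 22 \left(-57\right) = 24 \cdot 22 \left(-57\right) = 528 \left(-57\right) = -30096$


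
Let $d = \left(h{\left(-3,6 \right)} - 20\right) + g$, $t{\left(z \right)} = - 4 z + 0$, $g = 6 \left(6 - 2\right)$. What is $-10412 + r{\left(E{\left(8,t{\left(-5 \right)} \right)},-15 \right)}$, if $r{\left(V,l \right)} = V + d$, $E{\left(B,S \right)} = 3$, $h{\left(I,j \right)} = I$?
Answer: $-10408$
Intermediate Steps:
$g = 24$ ($g = 6 \cdot 4 = 24$)
$t{\left(z \right)} = - 4 z$
$d = 1$ ($d = \left(-3 - 20\right) + 24 = -23 + 24 = 1$)
$r{\left(V,l \right)} = 1 + V$ ($r{\left(V,l \right)} = V + 1 = 1 + V$)
$-10412 + r{\left(E{\left(8,t{\left(-5 \right)} \right)},-15 \right)} = -10412 + \left(1 + 3\right) = -10412 + 4 = -10408$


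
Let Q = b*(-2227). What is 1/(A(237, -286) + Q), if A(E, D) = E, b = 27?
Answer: -1/59892 ≈ -1.6697e-5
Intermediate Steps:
Q = -60129 (Q = 27*(-2227) = -60129)
1/(A(237, -286) + Q) = 1/(237 - 60129) = 1/(-59892) = -1/59892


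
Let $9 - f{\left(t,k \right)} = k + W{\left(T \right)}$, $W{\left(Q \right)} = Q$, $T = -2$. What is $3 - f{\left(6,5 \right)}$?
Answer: $-3$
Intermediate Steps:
$f{\left(t,k \right)} = 11 - k$ ($f{\left(t,k \right)} = 9 - \left(k - 2\right) = 9 - \left(-2 + k\right) = 11 - k$)
$3 - f{\left(6,5 \right)} = 3 - \left(11 - 5\right) = 3 - 6 = -3$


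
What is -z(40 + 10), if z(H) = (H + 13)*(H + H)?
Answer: -6300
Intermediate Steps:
z(H) = 2*H*(13 + H) (z(H) = (13 + H)*(2*H) = 2*H*(13 + H))
-z(40 + 10) = -2*(40 + 10)*(13 + (40 + 10)) = -2*50*(13 + 50) = -2*50*63 = -1*6300 = -6300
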